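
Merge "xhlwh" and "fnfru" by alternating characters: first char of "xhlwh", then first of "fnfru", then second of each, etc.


String 1: 'xhlwh'
String 2: 'fnfru'
Operation: alternate characters
Pairs: 'x'+'f', 'h'+'n', 'l'+'f', 'w'+'r', 'h'+'u'
Result: xfhnlfwrhu


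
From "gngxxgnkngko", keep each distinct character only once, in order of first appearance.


Input: 'gngxxgnkngko'
Operation: keep first occurrence of each character
Scan: s[0]='g' new -> keep; s[1]='n' new -> keep; s[2]='g' seen -> skip; s[3]='x' new -> keep; s[4]='x' seen -> skip; s[5]='g' seen -> skip; s[6]='n' seen -> skip; s[7]='k' new -> keep; s[8]='n' seen -> skip; s[9]='g' seen -> skip; s[10]='k' seen -> skip; s[11]='o' new -> keep
Result: gnxko


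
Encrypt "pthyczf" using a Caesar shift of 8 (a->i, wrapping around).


Input: 'pthyczf', shift = 8
Operation: for each letter, (position + 8) mod 26
Mapping: 'p'(15+8=23)->'x', 't'(19+8=27, 27 mod 26=1)->'b', 'h'(7+8=15)->'p', 'y'(24+8=32, 32 mod 26=6)->'g', 'c'(2+8=10)->'k', 'z'(25+8=33, 33 mod 26=7)->'h', 'f'(5+8=13)->'n'
Result: xbpgkhn


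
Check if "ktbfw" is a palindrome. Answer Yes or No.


Input string: 'ktbfw'
Reversed: 'wfbtk'
Compare pairs: s[0]='k' vs s[4]='w' (mismatch), s[1]='t' vs s[3]='f' (mismatch)
Palindrome: No


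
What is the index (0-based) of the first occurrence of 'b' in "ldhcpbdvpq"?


Input string: 'ldhcpbdvpq'
Target: 'b'
Scanning left to right: s[0]='l', s[1]='d', s[2]='h', s[3]='c', s[4]='p', s[5]='b'
First match at index: 5


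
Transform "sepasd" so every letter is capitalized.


Input string: 'sepasd'
Operation: convert each letter to uppercase
Mapping: 's'->'S', 'e'->'E', 'p'->'P', 'a'->'A', 's'->'S', 'd'->'D'
Result: SEPASD


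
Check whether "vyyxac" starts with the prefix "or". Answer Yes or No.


Input string: 'vyyxac'
Prefix to check: 'or'
First 2 characters of input: 'vy'
Match: False
Result: No


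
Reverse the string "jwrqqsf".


Input string: 'jwrqqsf'
Operation: reverse character order
Original order: 'j' -> 'w' -> 'r' -> 'q' -> 'q' -> 's' -> 'f'
Reversed order: 'f' -> 's' -> 'q' -> 'q' -> 'r' -> 'w' -> 'j'
Result: fsqqrwj


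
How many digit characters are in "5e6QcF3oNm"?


Input string: '5e6QcF3oNm'
Operation: count digit characters (0-9)
Scan: '5'(digit), 'e', '6'(digit), 'Q', 'c', 'F', '3'(digit), 'o', 'N', 'm'
Digits found: 3
Result: 3


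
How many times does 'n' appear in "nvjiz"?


Input string: 'nvjiz'
Target character: 'n'
Scan each position: s[0]='n'
Matches found at indices: 0
Total: 1


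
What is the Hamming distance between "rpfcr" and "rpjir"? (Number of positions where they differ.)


String 1: 'rpfcr'
String 2: 'rpjir'
Compare each position: pos 0: 'r'=='r', pos 1: 'p'=='p', pos 2: 'f'!='j', pos 3: 'c'!='i', pos 4: 'r'=='r'
Differing positions: 2
Hamming distance: 2


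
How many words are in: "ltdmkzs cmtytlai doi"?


Input string: 'ltdmkzs cmtytlai doi'
Operation: split by spaces
Words found: 'ltdmkzs', 'cmtytlai', 'doi'
Word count: 3


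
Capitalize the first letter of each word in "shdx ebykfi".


Input string: 'shdx ebykfi'
Operation: capitalize first letter of each word
Word transformations: 'shdx'->'Shdx', 'ebykfi'->'Ebykfi'
Result: Shdx Ebykfi


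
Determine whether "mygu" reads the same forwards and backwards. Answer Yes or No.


Input string: 'mygu'
Reversed: 'ugym'
Compare pairs: s[0]='m' vs s[3]='u' (mismatch), s[1]='y' vs s[2]='g' (mismatch)
Palindrome: No


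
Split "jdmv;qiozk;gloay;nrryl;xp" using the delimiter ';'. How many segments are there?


Input string: 'jdmv;qiozk;gloay;nrryl;xp'
Delimiter: ';'
Split result: 'jdmv', 'qiozk', 'gloay', 'nrryl', 'xp'
Number of parts: 5


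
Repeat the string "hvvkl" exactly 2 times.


Input string: 'hvvkl'
Operation: repeat 2 times
Concatenation: 'hvvkl' + 'hvvkl'
Result: hvvklhvvkl


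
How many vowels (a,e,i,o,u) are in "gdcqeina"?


Input string: 'gdcqeina'
Operation: count vowels (a, e, i, o, u)
Scan: s[0]='g', s[1]='d', s[2]='c', s[3]='q', s[4]='e' (vowel), s[5]='i' (vowel), s[6]='n', s[7]='a' (vowel)
Vowels found: 3
Result: 3


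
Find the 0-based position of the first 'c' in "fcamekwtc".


Input string: 'fcamekwtc'
Target: 'c'
Scanning left to right: s[0]='f', s[1]='c'
First match at index: 1


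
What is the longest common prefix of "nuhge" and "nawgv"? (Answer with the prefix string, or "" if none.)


String 1: 'nuhge'
String 2: 'nawgv'
Compare position by position:
pos 0: 'n' vs 'n' match
pos 1: 'u' vs 'a' differ -> stop
Longest common prefix: "n" (length 1)


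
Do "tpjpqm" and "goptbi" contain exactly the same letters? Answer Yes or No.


String 1: 'tpjpqm' -> sorted: 'jmppqt'
String 2: 'goptbi' -> sorted: 'bgiopt'
Compare sorted forms: 'jmppqt' != 'bgiopt'
Anagram: No


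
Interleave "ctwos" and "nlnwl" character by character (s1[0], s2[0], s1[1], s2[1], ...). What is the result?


String 1: 'ctwos'
String 2: 'nlnwl'
Operation: alternate characters
Pairs: 'c'+'n', 't'+'l', 'w'+'n', 'o'+'w', 's'+'l'
Result: cntlwnowsl


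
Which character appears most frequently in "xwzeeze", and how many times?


Input: 'xwzeeze'
Operation: tally each character
Counts: 'e':3, 'w':1, 'x':1, 'z':2
Maximum: 'e' appears 3 times


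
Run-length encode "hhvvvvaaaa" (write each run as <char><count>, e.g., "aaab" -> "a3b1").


Input: 'hhvvvvaaaa'
Operation: identify consecutive runs
Runs: 'hh' -> h2, 'vvvv' -> v4, 'aaaa' -> a4
Encoded: h2v4a4


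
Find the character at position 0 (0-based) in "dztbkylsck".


Input string: 'dztbkylsck'
Operation: get character at index 0
Index mapping: s[0]='d'
Result: 'd'


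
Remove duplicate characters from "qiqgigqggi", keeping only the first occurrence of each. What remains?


Input: 'qiqgigqggi'
Operation: keep first occurrence of each character
Scan: s[0]='q' new -> keep; s[1]='i' new -> keep; s[2]='q' seen -> skip; s[3]='g' new -> keep; s[4]='i' seen -> skip; s[5]='g' seen -> skip; s[6]='q' seen -> skip; s[7]='g' seen -> skip; s[8]='g' seen -> skip; s[9]='i' seen -> skip
Result: qig


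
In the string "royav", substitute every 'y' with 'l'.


Input string: 'royav'
Operation: replace 'y' with 'l'
Positions of 'y': 2
After replacement: rolav


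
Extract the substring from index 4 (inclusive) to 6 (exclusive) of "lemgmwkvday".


Input string: 'lemgmwkvday'
Operation: slice [4:6]
Extract characters: s[4]='m', s[5]='w'
Result: mw


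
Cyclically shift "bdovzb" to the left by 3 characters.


Input: 'bdovzb', shift = 3
Operation: split at index 3 and swap parts
Front part s[0:3] = 'bdo'
Back part s[3:] = 'vzb'
Rotated = back + front = 'vzb' + 'bdo'
Result: vzbbdo


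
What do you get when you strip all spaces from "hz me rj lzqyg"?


Input string: 'hz me rj lzqyg'
Operation: remove all spaces
Words: 'hz', 'me', 'rj', 'lzqyg'
Join without spaces: hzmerjlzqyg


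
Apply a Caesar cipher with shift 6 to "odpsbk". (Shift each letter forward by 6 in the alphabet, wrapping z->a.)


Input: 'odpsbk', shift = 6
Operation: for each letter, (position + 6) mod 26
Mapping: 'o'(14+6=20)->'u', 'd'(3+6=9)->'j', 'p'(15+6=21)->'v', 's'(18+6=24)->'y', 'b'(1+6=7)->'h', 'k'(10+6=16)->'q'
Result: ujvyhq


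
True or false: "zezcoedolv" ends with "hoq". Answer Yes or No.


Input string: 'zezcoedolv'
Suffix to check: 'hoq'
Last 3 characters of input: 'olv'
Match: False
Result: No


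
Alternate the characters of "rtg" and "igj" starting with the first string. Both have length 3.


String 1: 'rtg'
String 2: 'igj'
Operation: alternate characters
Pairs: 'r'+'i', 't'+'g', 'g'+'j'
Result: ritggj


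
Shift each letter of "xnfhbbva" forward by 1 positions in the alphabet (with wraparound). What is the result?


Input: 'xnfhbbva', shift = 1
Operation: for each letter, (position + 1) mod 26
Mapping: 'x'(23+1=24)->'y', 'n'(13+1=14)->'o', 'f'(5+1=6)->'g', 'h'(7+1=8)->'i', 'b'(1+1=2)->'c', 'b'(1+1=2)->'c', 'v'(21+1=22)->'w', 'a'(0+1=1)->'b'
Result: yogiccwb


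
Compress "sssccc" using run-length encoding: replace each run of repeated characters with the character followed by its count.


Input: 'sssccc'
Operation: identify consecutive runs
Runs: 'sss' -> s3, 'ccc' -> c3
Encoded: s3c3


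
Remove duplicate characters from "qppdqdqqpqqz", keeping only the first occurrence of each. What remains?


Input: 'qppdqdqqpqqz'
Operation: keep first occurrence of each character
Scan: s[0]='q' new -> keep; s[1]='p' new -> keep; s[2]='p' seen -> skip; s[3]='d' new -> keep; s[4]='q' seen -> skip; s[5]='d' seen -> skip; s[6]='q' seen -> skip; s[7]='q' seen -> skip; s[8]='p' seen -> skip; s[9]='q' seen -> skip; s[10]='q' seen -> skip; s[11]='z' new -> keep
Result: qpdz


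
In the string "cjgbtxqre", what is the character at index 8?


Input string: 'cjgbtxqre'
Operation: get character at index 8
Index mapping: s[0]='c', s[1]='j', s[2]='g', s[3]='b', s[4]='t', s[5]='x', s[6]='q', s[7]='r', s[8]='e'
Result: 'e'


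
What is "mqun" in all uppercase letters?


Input string: 'mqun'
Operation: convert each letter to uppercase
Mapping: 'm'->'M', 'q'->'Q', 'u'->'U', 'n'->'N'
Result: MQUN


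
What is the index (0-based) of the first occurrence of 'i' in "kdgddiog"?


Input string: 'kdgddiog'
Target: 'i'
Scanning left to right: s[0]='k', s[1]='d', s[2]='g', s[3]='d', s[4]='d', s[5]='i'
First match at index: 5


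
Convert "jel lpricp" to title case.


Input string: 'jel lpricp'
Operation: capitalize first letter of each word
Word transformations: 'jel'->'Jel', 'lpricp'->'Lpricp'
Result: Jel Lpricp


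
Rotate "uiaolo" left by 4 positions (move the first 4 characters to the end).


Input: 'uiaolo', shift = 4
Operation: split at index 4 and swap parts
Front part s[0:4] = 'uiao'
Back part s[4:] = 'lo'
Rotated = back + front = 'lo' + 'uiao'
Result: louiao


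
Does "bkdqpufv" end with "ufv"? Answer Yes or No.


Input string: 'bkdqpufv'
Suffix to check: 'ufv'
Last 3 characters of input: 'ufv'
Match: True
Result: Yes


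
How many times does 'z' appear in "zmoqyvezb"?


Input string: 'zmoqyvezb'
Target character: 'z'
Scan each position: s[0]='z', s[7]='z'
Matches found at indices: 0, 7
Total: 2


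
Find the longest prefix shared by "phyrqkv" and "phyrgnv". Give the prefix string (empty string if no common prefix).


String 1: 'phyrqkv'
String 2: 'phyrgnv'
Compare position by position:
pos 0: 'p' vs 'p' match
pos 1: 'h' vs 'h' match
pos 2: 'y' vs 'y' match
pos 3: 'r' vs 'r' match
pos 4: 'q' vs 'g' differ -> stop
Longest common prefix: "phyr" (length 4)


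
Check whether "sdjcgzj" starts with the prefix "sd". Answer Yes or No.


Input string: 'sdjcgzj'
Prefix to check: 'sd'
First 2 characters of input: 'sd'
Match: True
Result: Yes


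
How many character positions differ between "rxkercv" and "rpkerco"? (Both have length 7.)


String 1: 'rxkercv'
String 2: 'rpkerco'
Compare each position: pos 0: 'r'=='r', pos 1: 'x'!='p', pos 2: 'k'=='k', pos 3: 'e'=='e', pos 4: 'r'=='r', pos 5: 'c'=='c', pos 6: 'v'!='o'
Differing positions: 2
Hamming distance: 2


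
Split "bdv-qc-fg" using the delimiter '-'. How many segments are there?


Input string: 'bdv-qc-fg'
Delimiter: '-'
Split result: 'bdv', 'qc', 'fg'
Number of parts: 3


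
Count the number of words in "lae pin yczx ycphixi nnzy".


Input string: 'lae pin yczx ycphixi nnzy'
Operation: split by spaces
Words found: 'lae', 'pin', 'yczx', 'ycphixi', 'nnzy'
Word count: 5


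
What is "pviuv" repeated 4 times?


Input string: 'pviuv'
Operation: repeat 4 times
Concatenation: 'pviuv' + 'pviuv' + 'pviuv' + 'pviuv'
Result: pviuvpviuvpviuvpviuv


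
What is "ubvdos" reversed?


Input string: 'ubvdos'
Operation: reverse character order
Original order: 'u' -> 'b' -> 'v' -> 'd' -> 'o' -> 's'
Reversed order: 's' -> 'o' -> 'd' -> 'v' -> 'b' -> 'u'
Result: sodvbu


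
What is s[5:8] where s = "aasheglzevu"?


Input string: 'aasheglzevu'
Operation: slice [5:8]
Extract characters: s[5]='g', s[6]='l', s[7]='z'
Result: glz


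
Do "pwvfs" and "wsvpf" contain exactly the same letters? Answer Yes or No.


String 1: 'pwvfs' -> sorted: 'fpsvw'
String 2: 'wsvpf' -> sorted: 'fpsvw'
Compare sorted forms: 'fpsvw' == 'fpsvw'
Anagram: Yes


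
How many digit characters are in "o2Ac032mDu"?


Input string: 'o2Ac032mDu'
Operation: count digit characters (0-9)
Scan: 'o', '2'(digit), 'A', 'c', '0'(digit), '3'(digit), '2'(digit), 'm', 'D', 'u'
Digits found: 4
Result: 4


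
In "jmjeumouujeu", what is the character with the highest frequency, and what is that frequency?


Input: 'jmjeumouujeu'
Operation: tally each character
Counts: 'e':2, 'j':3, 'm':2, 'o':1, 'u':4
Maximum: 'u' appears 4 times


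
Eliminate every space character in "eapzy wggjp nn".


Input string: 'eapzy wggjp nn'
Operation: remove all spaces
Words: 'eapzy', 'wggjp', 'nn'
Join without spaces: eapzywggjpnn


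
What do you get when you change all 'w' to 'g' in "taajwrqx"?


Input string: 'taajwrqx'
Operation: replace 'w' with 'g'
Positions of 'w': 4
After replacement: taajgrqx


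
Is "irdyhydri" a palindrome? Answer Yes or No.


Input string: 'irdyhydri'
Reversed: 'irdyhydri'
Compare pairs: s[0]='i' vs s[8]='i' (match), s[1]='r' vs s[7]='r' (match), s[2]='d' vs s[6]='d' (match), s[3]='y' vs s[5]='y' (match)
Palindrome: Yes


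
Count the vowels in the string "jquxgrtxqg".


Input string: 'jquxgrtxqg'
Operation: count vowels (a, e, i, o, u)
Scan: s[0]='j', s[1]='q', s[2]='u' (vowel), s[3]='x', s[4]='g', s[5]='r', s[6]='t', s[7]='x', s[8]='q', s[9]='g'
Vowels found: 1
Result: 1


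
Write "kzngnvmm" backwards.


Input string: 'kzngnvmm'
Operation: reverse character order
Original order: 'k' -> 'z' -> 'n' -> 'g' -> 'n' -> 'v' -> 'm' -> 'm'
Reversed order: 'm' -> 'm' -> 'v' -> 'n' -> 'g' -> 'n' -> 'z' -> 'k'
Result: mmvngnzk


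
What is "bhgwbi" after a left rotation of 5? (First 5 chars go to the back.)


Input: 'bhgwbi', shift = 5
Operation: split at index 5 and swap parts
Front part s[0:5] = 'bhgwb'
Back part s[5:] = 'i'
Rotated = back + front = 'i' + 'bhgwb'
Result: ibhgwb


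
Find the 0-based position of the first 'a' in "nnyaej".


Input string: 'nnyaej'
Target: 'a'
Scanning left to right: s[0]='n', s[1]='n', s[2]='y', s[3]='a'
First match at index: 3


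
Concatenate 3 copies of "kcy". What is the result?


Input string: 'kcy'
Operation: repeat 3 times
Concatenation: 'kcy' + 'kcy' + 'kcy'
Result: kcykcykcy


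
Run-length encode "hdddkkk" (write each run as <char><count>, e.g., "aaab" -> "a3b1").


Input: 'hdddkkk'
Operation: identify consecutive runs
Runs: 'h' -> h1, 'ddd' -> d3, 'kkk' -> k3
Encoded: h1d3k3


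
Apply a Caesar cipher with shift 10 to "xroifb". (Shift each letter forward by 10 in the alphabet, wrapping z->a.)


Input: 'xroifb', shift = 10
Operation: for each letter, (position + 10) mod 26
Mapping: 'x'(23+10=33, 33 mod 26=7)->'h', 'r'(17+10=27, 27 mod 26=1)->'b', 'o'(14+10=24)->'y', 'i'(8+10=18)->'s', 'f'(5+10=15)->'p', 'b'(1+10=11)->'l'
Result: hbyspl


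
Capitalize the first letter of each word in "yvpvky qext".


Input string: 'yvpvky qext'
Operation: capitalize first letter of each word
Word transformations: 'yvpvky'->'Yvpvky', 'qext'->'Qext'
Result: Yvpvky Qext


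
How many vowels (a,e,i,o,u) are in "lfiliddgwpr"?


Input string: 'lfiliddgwpr'
Operation: count vowels (a, e, i, o, u)
Scan: s[0]='l', s[1]='f', s[2]='i' (vowel), s[3]='l', s[4]='i' (vowel), s[5]='d', s[6]='d', s[7]='g', s[8]='w', s[9]='p', s[10]='r'
Vowels found: 2
Result: 2


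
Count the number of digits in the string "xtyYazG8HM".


Input string: 'xtyYazG8HM'
Operation: count digit characters (0-9)
Scan: 'x', 't', 'y', 'Y', 'a', 'z', 'G', '8'(digit), 'H', 'M'
Digits found: 1
Result: 1


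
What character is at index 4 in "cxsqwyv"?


Input string: 'cxsqwyv'
Operation: get character at index 4
Index mapping: s[0]='c', s[1]='x', s[2]='s', s[3]='q', s[4]='w'
Result: 'w'


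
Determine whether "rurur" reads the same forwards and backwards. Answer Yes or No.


Input string: 'rurur'
Reversed: 'rurur'
Compare pairs: s[0]='r' vs s[4]='r' (match), s[1]='u' vs s[3]='u' (match)
Palindrome: Yes


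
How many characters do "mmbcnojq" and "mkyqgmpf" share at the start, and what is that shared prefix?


String 1: 'mmbcnojq'
String 2: 'mkyqgmpf'
Compare position by position:
pos 0: 'm' vs 'm' match
pos 1: 'm' vs 'k' differ -> stop
Longest common prefix: "m" (length 1)


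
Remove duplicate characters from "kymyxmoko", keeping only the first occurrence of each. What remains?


Input: 'kymyxmoko'
Operation: keep first occurrence of each character
Scan: s[0]='k' new -> keep; s[1]='y' new -> keep; s[2]='m' new -> keep; s[3]='y' seen -> skip; s[4]='x' new -> keep; s[5]='m' seen -> skip; s[6]='o' new -> keep; s[7]='k' seen -> skip; s[8]='o' seen -> skip
Result: kymxo


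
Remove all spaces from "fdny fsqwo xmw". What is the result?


Input string: 'fdny fsqwo xmw'
Operation: remove all spaces
Words: 'fdny', 'fsqwo', 'xmw'
Join without spaces: fdnyfsqwoxmw


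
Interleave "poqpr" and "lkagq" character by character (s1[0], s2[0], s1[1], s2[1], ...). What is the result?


String 1: 'poqpr'
String 2: 'lkagq'
Operation: alternate characters
Pairs: 'p'+'l', 'o'+'k', 'q'+'a', 'p'+'g', 'r'+'q'
Result: plokqapgrq


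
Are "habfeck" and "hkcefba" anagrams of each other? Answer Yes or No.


String 1: 'habfeck' -> sorted: 'abcefhk'
String 2: 'hkcefba' -> sorted: 'abcefhk'
Compare sorted forms: 'abcefhk' == 'abcefhk'
Anagram: Yes


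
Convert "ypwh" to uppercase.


Input string: 'ypwh'
Operation: convert each letter to uppercase
Mapping: 'y'->'Y', 'p'->'P', 'w'->'W', 'h'->'H'
Result: YPWH


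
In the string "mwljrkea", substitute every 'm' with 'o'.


Input string: 'mwljrkea'
Operation: replace 'm' with 'o'
Positions of 'm': 0
After replacement: owljrkea


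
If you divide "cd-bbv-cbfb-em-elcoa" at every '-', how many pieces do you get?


Input string: 'cd-bbv-cbfb-em-elcoa'
Delimiter: '-'
Split result: 'cd', 'bbv', 'cbfb', 'em', 'elcoa'
Number of parts: 5


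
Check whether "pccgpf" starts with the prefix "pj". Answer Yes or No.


Input string: 'pccgpf'
Prefix to check: 'pj'
First 2 characters of input: 'pc'
Match: False
Result: No


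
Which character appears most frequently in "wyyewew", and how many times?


Input: 'wyyewew'
Operation: tally each character
Counts: 'e':2, 'w':3, 'y':2
Maximum: 'w' appears 3 times


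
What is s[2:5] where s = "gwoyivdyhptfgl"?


Input string: 'gwoyivdyhptfgl'
Operation: slice [2:5]
Extract characters: s[2]='o', s[3]='y', s[4]='i'
Result: oyi


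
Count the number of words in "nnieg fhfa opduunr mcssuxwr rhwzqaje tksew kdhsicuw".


Input string: 'nnieg fhfa opduunr mcssuxwr rhwzqaje tksew kdhsicuw'
Operation: split by spaces
Words found: 'nnieg', 'fhfa', 'opduunr', 'mcssuxwr', 'rhwzqaje', 'tksew', 'kdhsicuw'
Word count: 7


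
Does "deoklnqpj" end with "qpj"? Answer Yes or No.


Input string: 'deoklnqpj'
Suffix to check: 'qpj'
Last 3 characters of input: 'qpj'
Match: True
Result: Yes


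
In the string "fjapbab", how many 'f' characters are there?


Input string: 'fjapbab'
Target character: 'f'
Scan each position: s[0]='f'
Matches found at indices: 0
Total: 1


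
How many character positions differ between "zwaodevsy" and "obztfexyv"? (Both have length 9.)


String 1: 'zwaodevsy'
String 2: 'obztfexyv'
Compare each position: pos 0: 'z'!='o', pos 1: 'w'!='b', pos 2: 'a'!='z', pos 3: 'o'!='t', pos 4: 'd'!='f', pos 5: 'e'=='e', pos 6: 'v'!='x', pos 7: 's'!='y', pos 8: 'y'!='v'
Differing positions: 8
Hamming distance: 8


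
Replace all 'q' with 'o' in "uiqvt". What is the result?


Input string: 'uiqvt'
Operation: replace 'q' with 'o'
Positions of 'q': 2
After replacement: uiovt


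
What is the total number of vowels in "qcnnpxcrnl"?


Input string: 'qcnnpxcrnl'
Operation: count vowels (a, e, i, o, u)
Scan: s[0]='q', s[1]='c', s[2]='n', s[3]='n', s[4]='p', s[5]='x', s[6]='c', s[7]='r', s[8]='n', s[9]='l'
Vowels found: 0
Result: 0


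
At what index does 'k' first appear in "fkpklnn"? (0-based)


Input string: 'fkpklnn'
Target: 'k'
Scanning left to right: s[0]='f', s[1]='k'
First match at index: 1


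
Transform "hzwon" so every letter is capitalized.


Input string: 'hzwon'
Operation: convert each letter to uppercase
Mapping: 'h'->'H', 'z'->'Z', 'w'->'W', 'o'->'O', 'n'->'N'
Result: HZWON


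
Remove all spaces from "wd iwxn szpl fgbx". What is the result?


Input string: 'wd iwxn szpl fgbx'
Operation: remove all spaces
Words: 'wd', 'iwxn', 'szpl', 'fgbx'
Join without spaces: wdiwxnszplfgbx


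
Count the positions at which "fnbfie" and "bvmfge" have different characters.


String 1: 'fnbfie'
String 2: 'bvmfge'
Compare each position: pos 0: 'f'!='b', pos 1: 'n'!='v', pos 2: 'b'!='m', pos 3: 'f'=='f', pos 4: 'i'!='g', pos 5: 'e'=='e'
Differing positions: 4
Hamming distance: 4


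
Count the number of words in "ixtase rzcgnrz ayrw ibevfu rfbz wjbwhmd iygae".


Input string: 'ixtase rzcgnrz ayrw ibevfu rfbz wjbwhmd iygae'
Operation: split by spaces
Words found: 'ixtase', 'rzcgnrz', 'ayrw', 'ibevfu', 'rfbz', 'wjbwhmd', 'iygae'
Word count: 7


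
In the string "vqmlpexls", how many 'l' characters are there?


Input string: 'vqmlpexls'
Target character: 'l'
Scan each position: s[3]='l', s[7]='l'
Matches found at indices: 3, 7
Total: 2


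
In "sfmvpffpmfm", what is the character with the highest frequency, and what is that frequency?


Input: 'sfmvpffpmfm'
Operation: tally each character
Counts: 'f':4, 'm':3, 'p':2, 's':1, 'v':1
Maximum: 'f' appears 4 times


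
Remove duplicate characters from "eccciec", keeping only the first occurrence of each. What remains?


Input: 'eccciec'
Operation: keep first occurrence of each character
Scan: s[0]='e' new -> keep; s[1]='c' new -> keep; s[2]='c' seen -> skip; s[3]='c' seen -> skip; s[4]='i' new -> keep; s[5]='e' seen -> skip; s[6]='c' seen -> skip
Result: eci


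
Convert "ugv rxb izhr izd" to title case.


Input string: 'ugv rxb izhr izd'
Operation: capitalize first letter of each word
Word transformations: 'ugv'->'Ugv', 'rxb'->'Rxb', 'izhr'->'Izhr', 'izd'->'Izd'
Result: Ugv Rxb Izhr Izd


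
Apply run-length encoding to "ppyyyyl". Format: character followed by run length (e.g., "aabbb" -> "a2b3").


Input: 'ppyyyyl'
Operation: identify consecutive runs
Runs: 'pp' -> p2, 'yyyy' -> y4, 'l' -> l1
Encoded: p2y4l1


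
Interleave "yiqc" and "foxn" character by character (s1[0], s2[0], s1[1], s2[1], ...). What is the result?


String 1: 'yiqc'
String 2: 'foxn'
Operation: alternate characters
Pairs: 'y'+'f', 'i'+'o', 'q'+'x', 'c'+'n'
Result: yfioqxcn


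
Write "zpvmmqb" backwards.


Input string: 'zpvmmqb'
Operation: reverse character order
Original order: 'z' -> 'p' -> 'v' -> 'm' -> 'm' -> 'q' -> 'b'
Reversed order: 'b' -> 'q' -> 'm' -> 'm' -> 'v' -> 'p' -> 'z'
Result: bqmmvpz


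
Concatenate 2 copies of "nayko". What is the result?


Input string: 'nayko'
Operation: repeat 2 times
Concatenation: 'nayko' + 'nayko'
Result: naykonayko


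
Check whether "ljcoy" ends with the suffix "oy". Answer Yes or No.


Input string: 'ljcoy'
Suffix to check: 'oy'
Last 2 characters of input: 'oy'
Match: True
Result: Yes


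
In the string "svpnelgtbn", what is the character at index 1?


Input string: 'svpnelgtbn'
Operation: get character at index 1
Index mapping: s[0]='s', s[1]='v'
Result: 'v'


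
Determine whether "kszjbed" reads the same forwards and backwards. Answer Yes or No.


Input string: 'kszjbed'
Reversed: 'debjzsk'
Compare pairs: s[0]='k' vs s[6]='d' (mismatch), s[1]='s' vs s[5]='e' (mismatch), s[2]='z' vs s[4]='b' (mismatch)
Palindrome: No


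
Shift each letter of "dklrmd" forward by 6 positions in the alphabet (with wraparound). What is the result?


Input: 'dklrmd', shift = 6
Operation: for each letter, (position + 6) mod 26
Mapping: 'd'(3+6=9)->'j', 'k'(10+6=16)->'q', 'l'(11+6=17)->'r', 'r'(17+6=23)->'x', 'm'(12+6=18)->'s', 'd'(3+6=9)->'j'
Result: jqrxsj


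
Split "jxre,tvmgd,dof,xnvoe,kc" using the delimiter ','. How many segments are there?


Input string: 'jxre,tvmgd,dof,xnvoe,kc'
Delimiter: ','
Split result: 'jxre', 'tvmgd', 'dof', 'xnvoe', 'kc'
Number of parts: 5


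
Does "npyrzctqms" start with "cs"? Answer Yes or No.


Input string: 'npyrzctqms'
Prefix to check: 'cs'
First 2 characters of input: 'np'
Match: False
Result: No


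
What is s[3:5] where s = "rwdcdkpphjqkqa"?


Input string: 'rwdcdkpphjqkqa'
Operation: slice [3:5]
Extract characters: s[3]='c', s[4]='d'
Result: cd


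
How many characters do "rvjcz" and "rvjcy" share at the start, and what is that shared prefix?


String 1: 'rvjcz'
String 2: 'rvjcy'
Compare position by position:
pos 0: 'r' vs 'r' match
pos 1: 'v' vs 'v' match
pos 2: 'j' vs 'j' match
pos 3: 'c' vs 'c' match
pos 4: 'z' vs 'y' differ -> stop
Longest common prefix: "rvjc" (length 4)


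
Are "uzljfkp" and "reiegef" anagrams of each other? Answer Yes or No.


String 1: 'uzljfkp' -> sorted: 'fjklpuz'
String 2: 'reiegef' -> sorted: 'eeefgir'
Compare sorted forms: 'fjklpuz' != 'eeefgir'
Anagram: No


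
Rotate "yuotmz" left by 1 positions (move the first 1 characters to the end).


Input: 'yuotmz', shift = 1
Operation: split at index 1 and swap parts
Front part s[0:1] = 'y'
Back part s[1:] = 'uotmz'
Rotated = back + front = 'uotmz' + 'y'
Result: uotmzy


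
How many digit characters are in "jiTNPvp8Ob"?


Input string: 'jiTNPvp8Ob'
Operation: count digit characters (0-9)
Scan: 'j', 'i', 'T', 'N', 'P', 'v', 'p', '8'(digit), 'O', 'b'
Digits found: 1
Result: 1


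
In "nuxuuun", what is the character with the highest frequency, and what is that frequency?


Input: 'nuxuuun'
Operation: tally each character
Counts: 'n':2, 'u':4, 'x':1
Maximum: 'u' appears 4 times


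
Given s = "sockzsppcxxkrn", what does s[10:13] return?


Input string: 'sockzsppcxxkrn'
Operation: slice [10:13]
Extract characters: s[10]='x', s[11]='k', s[12]='r'
Result: xkr


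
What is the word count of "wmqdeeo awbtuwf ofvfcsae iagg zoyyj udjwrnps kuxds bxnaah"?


Input string: 'wmqdeeo awbtuwf ofvfcsae iagg zoyyj udjwrnps kuxds bxnaah'
Operation: split by spaces
Words found: 'wmqdeeo', 'awbtuwf', 'ofvfcsae', 'iagg', 'zoyyj', 'udjwrnps', 'kuxds', 'bxnaah'
Word count: 8


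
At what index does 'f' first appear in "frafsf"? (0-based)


Input string: 'frafsf'
Target: 'f'
Scanning left to right: s[0]='f'
First match at index: 0


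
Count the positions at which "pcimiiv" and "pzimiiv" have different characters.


String 1: 'pcimiiv'
String 2: 'pzimiiv'
Compare each position: pos 0: 'p'=='p', pos 1: 'c'!='z', pos 2: 'i'=='i', pos 3: 'm'=='m', pos 4: 'i'=='i', pos 5: 'i'=='i', pos 6: 'v'=='v'
Differing positions: 1
Hamming distance: 1


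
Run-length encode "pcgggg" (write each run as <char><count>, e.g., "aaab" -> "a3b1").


Input: 'pcgggg'
Operation: identify consecutive runs
Runs: 'p' -> p1, 'c' -> c1, 'gggg' -> g4
Encoded: p1c1g4


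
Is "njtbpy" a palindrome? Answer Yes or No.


Input string: 'njtbpy'
Reversed: 'ypbtjn'
Compare pairs: s[0]='n' vs s[5]='y' (mismatch), s[1]='j' vs s[4]='p' (mismatch), s[2]='t' vs s[3]='b' (mismatch)
Palindrome: No


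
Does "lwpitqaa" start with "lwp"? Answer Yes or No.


Input string: 'lwpitqaa'
Prefix to check: 'lwp'
First 3 characters of input: 'lwp'
Match: True
Result: Yes


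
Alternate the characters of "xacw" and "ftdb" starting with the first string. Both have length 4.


String 1: 'xacw'
String 2: 'ftdb'
Operation: alternate characters
Pairs: 'x'+'f', 'a'+'t', 'c'+'d', 'w'+'b'
Result: xfatcdwb


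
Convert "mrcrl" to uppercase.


Input string: 'mrcrl'
Operation: convert each letter to uppercase
Mapping: 'm'->'M', 'r'->'R', 'c'->'C', 'r'->'R', 'l'->'L'
Result: MRCRL


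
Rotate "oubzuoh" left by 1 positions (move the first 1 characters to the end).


Input: 'oubzuoh', shift = 1
Operation: split at index 1 and swap parts
Front part s[0:1] = 'o'
Back part s[1:] = 'ubzuoh'
Rotated = back + front = 'ubzuoh' + 'o'
Result: ubzuoho


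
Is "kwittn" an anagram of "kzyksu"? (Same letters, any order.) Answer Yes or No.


String 1: 'kzyksu' -> sorted: 'kksuyz'
String 2: 'kwittn' -> sorted: 'iknttw'
Compare sorted forms: 'kksuyz' != 'iknttw'
Anagram: No


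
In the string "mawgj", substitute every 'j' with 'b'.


Input string: 'mawgj'
Operation: replace 'j' with 'b'
Positions of 'j': 4
After replacement: mawgb


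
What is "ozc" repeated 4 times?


Input string: 'ozc'
Operation: repeat 4 times
Concatenation: 'ozc' + 'ozc' + 'ozc' + 'ozc'
Result: ozcozcozcozc


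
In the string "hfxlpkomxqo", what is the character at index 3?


Input string: 'hfxlpkomxqo'
Operation: get character at index 3
Index mapping: s[0]='h', s[1]='f', s[2]='x', s[3]='l'
Result: 'l'


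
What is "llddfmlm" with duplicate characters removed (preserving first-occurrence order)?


Input: 'llddfmlm'
Operation: keep first occurrence of each character
Scan: s[0]='l' new -> keep; s[1]='l' seen -> skip; s[2]='d' new -> keep; s[3]='d' seen -> skip; s[4]='f' new -> keep; s[5]='m' new -> keep; s[6]='l' seen -> skip; s[7]='m' seen -> skip
Result: ldfm


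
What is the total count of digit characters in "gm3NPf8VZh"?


Input string: 'gm3NPf8VZh'
Operation: count digit characters (0-9)
Scan: 'g', 'm', '3'(digit), 'N', 'P', 'f', '8'(digit), 'V', 'Z', 'h'
Digits found: 2
Result: 2


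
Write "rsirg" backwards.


Input string: 'rsirg'
Operation: reverse character order
Original order: 'r' -> 's' -> 'i' -> 'r' -> 'g'
Reversed order: 'g' -> 'r' -> 'i' -> 's' -> 'r'
Result: grisr


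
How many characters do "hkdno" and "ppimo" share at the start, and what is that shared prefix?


String 1: 'hkdno'
String 2: 'ppimo'
Compare position by position:
pos 0: 'h' vs 'p' differ -> stop
Longest common prefix: "" (length 0)


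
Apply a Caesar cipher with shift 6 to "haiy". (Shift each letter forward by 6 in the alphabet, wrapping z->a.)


Input: 'haiy', shift = 6
Operation: for each letter, (position + 6) mod 26
Mapping: 'h'(7+6=13)->'n', 'a'(0+6=6)->'g', 'i'(8+6=14)->'o', 'y'(24+6=30, 30 mod 26=4)->'e'
Result: ngoe


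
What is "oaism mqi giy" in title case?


Input string: 'oaism mqi giy'
Operation: capitalize first letter of each word
Word transformations: 'oaism'->'Oaism', 'mqi'->'Mqi', 'giy'->'Giy'
Result: Oaism Mqi Giy


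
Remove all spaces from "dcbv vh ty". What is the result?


Input string: 'dcbv vh ty'
Operation: remove all spaces
Words: 'dcbv', 'vh', 'ty'
Join without spaces: dcbvvhty


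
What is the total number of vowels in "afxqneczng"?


Input string: 'afxqneczng'
Operation: count vowels (a, e, i, o, u)
Scan: s[0]='a' (vowel), s[1]='f', s[2]='x', s[3]='q', s[4]='n', s[5]='e' (vowel), s[6]='c', s[7]='z', s[8]='n', s[9]='g'
Vowels found: 2
Result: 2


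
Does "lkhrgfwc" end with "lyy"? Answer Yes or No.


Input string: 'lkhrgfwc'
Suffix to check: 'lyy'
Last 3 characters of input: 'fwc'
Match: False
Result: No


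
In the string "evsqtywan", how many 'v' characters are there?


Input string: 'evsqtywan'
Target character: 'v'
Scan each position: s[1]='v'
Matches found at indices: 1
Total: 1


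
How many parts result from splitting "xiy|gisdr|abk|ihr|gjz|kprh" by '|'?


Input string: 'xiy|gisdr|abk|ihr|gjz|kprh'
Delimiter: '|'
Split result: 'xiy', 'gisdr', 'abk', 'ihr', 'gjz', 'kprh'
Number of parts: 6


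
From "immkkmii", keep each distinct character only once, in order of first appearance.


Input: 'immkkmii'
Operation: keep first occurrence of each character
Scan: s[0]='i' new -> keep; s[1]='m' new -> keep; s[2]='m' seen -> skip; s[3]='k' new -> keep; s[4]='k' seen -> skip; s[5]='m' seen -> skip; s[6]='i' seen -> skip; s[7]='i' seen -> skip
Result: imk


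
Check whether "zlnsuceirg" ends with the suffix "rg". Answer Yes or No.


Input string: 'zlnsuceirg'
Suffix to check: 'rg'
Last 2 characters of input: 'rg'
Match: True
Result: Yes


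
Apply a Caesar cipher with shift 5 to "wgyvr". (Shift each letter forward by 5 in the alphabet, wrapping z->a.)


Input: 'wgyvr', shift = 5
Operation: for each letter, (position + 5) mod 26
Mapping: 'w'(22+5=27, 27 mod 26=1)->'b', 'g'(6+5=11)->'l', 'y'(24+5=29, 29 mod 26=3)->'d', 'v'(21+5=26, 26 mod 26=0)->'a', 'r'(17+5=22)->'w'
Result: bldaw


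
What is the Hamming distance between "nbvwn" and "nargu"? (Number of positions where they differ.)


String 1: 'nbvwn'
String 2: 'nargu'
Compare each position: pos 0: 'n'=='n', pos 1: 'b'!='a', pos 2: 'v'!='r', pos 3: 'w'!='g', pos 4: 'n'!='u'
Differing positions: 4
Hamming distance: 4


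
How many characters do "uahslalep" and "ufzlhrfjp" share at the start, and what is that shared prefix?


String 1: 'uahslalep'
String 2: 'ufzlhrfjp'
Compare position by position:
pos 0: 'u' vs 'u' match
pos 1: 'a' vs 'f' differ -> stop
Longest common prefix: "u" (length 1)


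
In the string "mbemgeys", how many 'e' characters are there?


Input string: 'mbemgeys'
Target character: 'e'
Scan each position: s[2]='e', s[5]='e'
Matches found at indices: 2, 5
Total: 2


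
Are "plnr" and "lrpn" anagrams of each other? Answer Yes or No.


String 1: 'plnr' -> sorted: 'lnpr'
String 2: 'lrpn' -> sorted: 'lnpr'
Compare sorted forms: 'lnpr' == 'lnpr'
Anagram: Yes


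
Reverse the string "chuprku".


Input string: 'chuprku'
Operation: reverse character order
Original order: 'c' -> 'h' -> 'u' -> 'p' -> 'r' -> 'k' -> 'u'
Reversed order: 'u' -> 'k' -> 'r' -> 'p' -> 'u' -> 'h' -> 'c'
Result: ukrpuhc


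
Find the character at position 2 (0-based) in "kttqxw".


Input string: 'kttqxw'
Operation: get character at index 2
Index mapping: s[0]='k', s[1]='t', s[2]='t'
Result: 't'


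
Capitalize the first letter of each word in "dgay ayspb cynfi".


Input string: 'dgay ayspb cynfi'
Operation: capitalize first letter of each word
Word transformations: 'dgay'->'Dgay', 'ayspb'->'Ayspb', 'cynfi'->'Cynfi'
Result: Dgay Ayspb Cynfi


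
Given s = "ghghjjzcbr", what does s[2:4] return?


Input string: 'ghghjjzcbr'
Operation: slice [2:4]
Extract characters: s[2]='g', s[3]='h'
Result: gh


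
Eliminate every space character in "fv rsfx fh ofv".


Input string: 'fv rsfx fh ofv'
Operation: remove all spaces
Words: 'fv', 'rsfx', 'fh', 'ofv'
Join without spaces: fvrsfxfhofv


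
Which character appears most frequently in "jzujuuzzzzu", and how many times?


Input: 'jzujuuzzzzu'
Operation: tally each character
Counts: 'j':2, 'u':4, 'z':5
Maximum: 'z' appears 5 times


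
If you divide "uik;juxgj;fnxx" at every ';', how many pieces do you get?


Input string: 'uik;juxgj;fnxx'
Delimiter: ';'
Split result: 'uik', 'juxgj', 'fnxx'
Number of parts: 3


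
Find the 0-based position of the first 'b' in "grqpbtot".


Input string: 'grqpbtot'
Target: 'b'
Scanning left to right: s[0]='g', s[1]='r', s[2]='q', s[3]='p', s[4]='b'
First match at index: 4


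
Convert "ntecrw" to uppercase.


Input string: 'ntecrw'
Operation: convert each letter to uppercase
Mapping: 'n'->'N', 't'->'T', 'e'->'E', 'c'->'C', 'r'->'R', 'w'->'W'
Result: NTECRW


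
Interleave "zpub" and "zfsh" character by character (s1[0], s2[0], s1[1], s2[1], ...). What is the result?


String 1: 'zpub'
String 2: 'zfsh'
Operation: alternate characters
Pairs: 'z'+'z', 'p'+'f', 'u'+'s', 'b'+'h'
Result: zzpfusbh


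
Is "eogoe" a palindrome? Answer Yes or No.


Input string: 'eogoe'
Reversed: 'eogoe'
Compare pairs: s[0]='e' vs s[4]='e' (match), s[1]='o' vs s[3]='o' (match)
Palindrome: Yes


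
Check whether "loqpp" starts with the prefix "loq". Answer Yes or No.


Input string: 'loqpp'
Prefix to check: 'loq'
First 3 characters of input: 'loq'
Match: True
Result: Yes


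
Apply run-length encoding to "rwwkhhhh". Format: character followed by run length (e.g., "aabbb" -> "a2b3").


Input: 'rwwkhhhh'
Operation: identify consecutive runs
Runs: 'r' -> r1, 'ww' -> w2, 'k' -> k1, 'hhhh' -> h4
Encoded: r1w2k1h4


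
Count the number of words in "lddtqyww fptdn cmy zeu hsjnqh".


Input string: 'lddtqyww fptdn cmy zeu hsjnqh'
Operation: split by spaces
Words found: 'lddtqyww', 'fptdn', 'cmy', 'zeu', 'hsjnqh'
Word count: 5


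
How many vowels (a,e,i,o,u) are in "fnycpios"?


Input string: 'fnycpios'
Operation: count vowels (a, e, i, o, u)
Scan: s[0]='f', s[1]='n', s[2]='y', s[3]='c', s[4]='p', s[5]='i' (vowel), s[6]='o' (vowel), s[7]='s'
Vowels found: 2
Result: 2


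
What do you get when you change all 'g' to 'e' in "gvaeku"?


Input string: 'gvaeku'
Operation: replace 'g' with 'e'
Positions of 'g': 0
After replacement: evaeku


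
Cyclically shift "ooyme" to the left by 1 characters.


Input: 'ooyme', shift = 1
Operation: split at index 1 and swap parts
Front part s[0:1] = 'o'
Back part s[1:] = 'oyme'
Rotated = back + front = 'oyme' + 'o'
Result: oymeo


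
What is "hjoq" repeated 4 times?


Input string: 'hjoq'
Operation: repeat 4 times
Concatenation: 'hjoq' + 'hjoq' + 'hjoq' + 'hjoq'
Result: hjoqhjoqhjoqhjoq


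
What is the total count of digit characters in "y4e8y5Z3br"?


Input string: 'y4e8y5Z3br'
Operation: count digit characters (0-9)
Scan: 'y', '4'(digit), 'e', '8'(digit), 'y', '5'(digit), 'Z', '3'(digit), 'b', 'r'
Digits found: 4
Result: 4


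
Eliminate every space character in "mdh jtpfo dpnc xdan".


Input string: 'mdh jtpfo dpnc xdan'
Operation: remove all spaces
Words: 'mdh', 'jtpfo', 'dpnc', 'xdan'
Join without spaces: mdhjtpfodpncxdan


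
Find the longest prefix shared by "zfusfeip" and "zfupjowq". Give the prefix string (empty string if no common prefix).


String 1: 'zfusfeip'
String 2: 'zfupjowq'
Compare position by position:
pos 0: 'z' vs 'z' match
pos 1: 'f' vs 'f' match
pos 2: 'u' vs 'u' match
pos 3: 's' vs 'p' differ -> stop
Longest common prefix: "zfu" (length 3)


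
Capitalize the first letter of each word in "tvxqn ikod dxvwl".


Input string: 'tvxqn ikod dxvwl'
Operation: capitalize first letter of each word
Word transformations: 'tvxqn'->'Tvxqn', 'ikod'->'Ikod', 'dxvwl'->'Dxvwl'
Result: Tvxqn Ikod Dxvwl


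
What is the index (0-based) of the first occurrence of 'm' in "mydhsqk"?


Input string: 'mydhsqk'
Target: 'm'
Scanning left to right: s[0]='m'
First match at index: 0


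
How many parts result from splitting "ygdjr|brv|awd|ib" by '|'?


Input string: 'ygdjr|brv|awd|ib'
Delimiter: '|'
Split result: 'ygdjr', 'brv', 'awd', 'ib'
Number of parts: 4


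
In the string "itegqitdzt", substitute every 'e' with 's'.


Input string: 'itegqitdzt'
Operation: replace 'e' with 's'
Positions of 'e': 2
After replacement: itsgqitdzt


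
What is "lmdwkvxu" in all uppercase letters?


Input string: 'lmdwkvxu'
Operation: convert each letter to uppercase
Mapping: 'l'->'L', 'm'->'M', 'd'->'D', 'w'->'W', 'k'->'K', 'v'->'V', 'x'->'X', 'u'->'U'
Result: LMDWKVXU


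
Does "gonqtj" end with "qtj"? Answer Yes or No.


Input string: 'gonqtj'
Suffix to check: 'qtj'
Last 3 characters of input: 'qtj'
Match: True
Result: Yes


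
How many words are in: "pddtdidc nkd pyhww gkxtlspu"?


Input string: 'pddtdidc nkd pyhww gkxtlspu'
Operation: split by spaces
Words found: 'pddtdidc', 'nkd', 'pyhww', 'gkxtlspu'
Word count: 4


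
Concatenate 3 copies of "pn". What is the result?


Input string: 'pn'
Operation: repeat 3 times
Concatenation: 'pn' + 'pn' + 'pn'
Result: pnpnpn


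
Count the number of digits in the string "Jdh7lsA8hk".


Input string: 'Jdh7lsA8hk'
Operation: count digit characters (0-9)
Scan: 'J', 'd', 'h', '7'(digit), 'l', 's', 'A', '8'(digit), 'h', 'k'
Digits found: 2
Result: 2
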